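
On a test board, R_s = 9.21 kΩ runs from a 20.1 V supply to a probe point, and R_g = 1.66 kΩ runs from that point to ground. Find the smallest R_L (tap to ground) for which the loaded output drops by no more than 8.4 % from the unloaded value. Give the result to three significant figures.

Output resistance R_th = R_s‖R_g = (9.21 × 1.66)/10.87 = 1.406 kΩ.
The fractional drop is R_th/(R_th + R_L); requiring this ≤ 0.0840 gives R_L ≥ R_th(1/0.0840 − 1) = 1.406 × 10.90 = 15.3 kΩ.

R_L(min) ≈ 15.3 kΩ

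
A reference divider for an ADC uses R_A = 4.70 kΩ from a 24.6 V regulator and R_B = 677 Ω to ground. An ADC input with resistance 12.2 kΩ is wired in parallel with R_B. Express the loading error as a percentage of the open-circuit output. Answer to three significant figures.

The divider's output (Thévenin) resistance is R_A‖R_B = 591.8 Ω.
Fractional drop under load = R_th/(R_th + R_L) = 591.8 / (591.8 + 12200) = 0.04626.
So the output falls by 4.63 %.

4.63 %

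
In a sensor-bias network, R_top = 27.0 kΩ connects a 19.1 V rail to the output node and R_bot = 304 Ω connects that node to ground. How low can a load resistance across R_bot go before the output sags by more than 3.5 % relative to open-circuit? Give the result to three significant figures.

Output resistance R_th = R_top‖R_bot = (27000 × 304)/27300 = 300.6 Ω.
The fractional drop is R_th/(R_th + R_L); requiring this ≤ 0.0350 gives R_L ≥ R_th(1/0.0350 − 1) = 300.6 × 27.57 = 8.29 kΩ.

R_L(min) ≈ 8.29 kΩ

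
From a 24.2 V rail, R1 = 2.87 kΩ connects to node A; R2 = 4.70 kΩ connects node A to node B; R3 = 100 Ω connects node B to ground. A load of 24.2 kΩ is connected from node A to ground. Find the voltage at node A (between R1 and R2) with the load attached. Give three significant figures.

Below node A the series string R2+R3 = 4800 Ω sits in parallel with the 24200 Ω load: 4006 Ω.
V_A = 24.2 × 4006/(2870 + 4006) = 14.1 V.

V ≈ 14.1 V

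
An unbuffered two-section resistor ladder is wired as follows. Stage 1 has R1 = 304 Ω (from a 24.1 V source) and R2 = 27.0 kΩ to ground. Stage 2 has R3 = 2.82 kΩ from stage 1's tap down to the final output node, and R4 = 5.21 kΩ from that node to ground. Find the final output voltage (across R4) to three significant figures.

Stage 2 presents R3+R4 = 8030 Ω as a load on stage 1's tap.
Stage 1's lower leg becomes R2‖(R3+R4) = 6189 Ω, so V_mid = 24.1 × 6189/6493 = 22.97 V.
Stage 2 is itself unloaded: V_out = V_mid × R4/(R3+R4) = 22.97 × 5210/8030 = 14.9 V.

V_out ≈ 14.9 V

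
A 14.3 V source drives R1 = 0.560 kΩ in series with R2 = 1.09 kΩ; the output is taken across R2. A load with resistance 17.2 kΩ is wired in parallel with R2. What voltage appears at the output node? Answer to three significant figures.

V_out ≈ 9.25 V

The load sits in parallel with R2: R2‖R_L = (1090 × 17200) / (1090 + 17200) = 1025 Ω.
V_out = 14.3 × 1025 / (560 + 1025) = 14.3 × 1025/1585 = 9.25 V.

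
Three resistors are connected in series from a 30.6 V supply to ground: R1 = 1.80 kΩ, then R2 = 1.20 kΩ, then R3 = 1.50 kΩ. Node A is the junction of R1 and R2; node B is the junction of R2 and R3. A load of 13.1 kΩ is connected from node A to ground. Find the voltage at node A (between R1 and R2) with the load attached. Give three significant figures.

Below node A the series string R2+R3 = 2.700 kΩ sits in parallel with the 13.1 kΩ load: 2.239 kΩ.
V_A = 30.6 × 2.239/(1.80 + 2.239) = 17.0 V.

V ≈ 17.0 V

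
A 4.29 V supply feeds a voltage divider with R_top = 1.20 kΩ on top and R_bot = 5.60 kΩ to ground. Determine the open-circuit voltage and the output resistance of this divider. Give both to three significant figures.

V_th = 3.53 V, R_th = 988 Ω

V_th is the open-circuit tap voltage: 4.29 × 5.60/(1.20 + 5.60) = 3.53 V.
With the supply zeroed, R_top and R_bot appear in parallel from the tap: R_th = R_top‖R_bot = (1.20 × 5.60)/6.800 = 988 Ω.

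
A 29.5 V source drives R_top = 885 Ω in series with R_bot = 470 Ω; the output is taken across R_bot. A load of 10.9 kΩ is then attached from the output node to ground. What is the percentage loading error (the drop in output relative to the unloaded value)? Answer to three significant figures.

The divider's output (Thévenin) resistance is R_top‖R_bot = 307.0 Ω.
Fractional drop under load = R_th/(R_th + R_L) = 307.0 / (307.0 + 10900) = 0.02739.
So the output falls by 2.74 %.

2.74 %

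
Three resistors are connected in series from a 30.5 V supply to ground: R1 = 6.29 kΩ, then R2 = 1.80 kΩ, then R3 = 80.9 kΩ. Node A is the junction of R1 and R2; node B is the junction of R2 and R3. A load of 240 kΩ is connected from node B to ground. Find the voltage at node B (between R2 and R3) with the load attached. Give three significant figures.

At node B, R3 is in parallel with the load: R3‖R_L = 60.50 kΩ.
Below node A the resistance is R2 + (R3‖R_L) = 62.30 kΩ, so V_A = 30.5 × 62.30/68.59 = 27.70 V.
Then V_B = V_A × (R3‖R_L)/(R2 + R3‖R_L) = 27.70 × 60.50/62.30 = 26.9 V.

V ≈ 26.9 V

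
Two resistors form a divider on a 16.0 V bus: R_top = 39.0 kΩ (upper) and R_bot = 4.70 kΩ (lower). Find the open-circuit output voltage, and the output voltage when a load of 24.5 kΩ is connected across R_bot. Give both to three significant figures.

Open-circuit: V = 16.0 × 4.70/(39.0 + 4.70) = 1.72 V.
With the load, R_bot becomes R_bot‖R_L = 3.943 kΩ, so V = 16.0 × 3.943/42.94 = 1.47 V.

Unloaded: 1.72 V; loaded: 1.47 V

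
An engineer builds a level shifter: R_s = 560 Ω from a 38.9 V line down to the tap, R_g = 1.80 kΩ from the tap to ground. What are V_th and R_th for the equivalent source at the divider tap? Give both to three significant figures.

V_th = 29.7 V, R_th = 427 Ω

V_th is the open-circuit tap voltage: 38.9 × 1800/(560 + 1800) = 29.7 V.
With the supply zeroed, R_s and R_g appear in parallel from the tap: R_th = R_s‖R_g = (560 × 1800)/2360 = 427 Ω.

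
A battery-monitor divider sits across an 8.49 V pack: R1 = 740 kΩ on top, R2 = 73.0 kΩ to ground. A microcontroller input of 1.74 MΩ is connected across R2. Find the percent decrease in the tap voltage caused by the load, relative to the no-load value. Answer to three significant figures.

The divider's output (Thévenin) resistance is R1‖R2 = 66.45 kΩ.
Fractional drop under load = R_th/(R_th + R_L) = 66.45 / (66.45 + 1740) = 0.03678.
So the output falls by 3.68 %.

3.68 %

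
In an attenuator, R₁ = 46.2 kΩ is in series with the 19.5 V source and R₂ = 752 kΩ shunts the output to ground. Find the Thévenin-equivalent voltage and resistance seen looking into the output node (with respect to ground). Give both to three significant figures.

V_th = 18.4 V, R_th = 43.5 kΩ

V_th is the open-circuit tap voltage: 19.5 × 752/(46.2 + 752) = 18.4 V.
With the supply zeroed, R₁ and R₂ appear in parallel from the tap: R_th = R₁‖R₂ = (46.2 × 752)/798.2 = 43.5 kΩ.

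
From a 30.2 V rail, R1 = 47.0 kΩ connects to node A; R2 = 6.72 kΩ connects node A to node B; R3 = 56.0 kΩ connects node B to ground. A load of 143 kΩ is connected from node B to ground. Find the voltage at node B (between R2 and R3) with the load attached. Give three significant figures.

At node B, R3 is in parallel with the load: R3‖R_L = 40.24 kΩ.
Below node A the resistance is R2 + (R3‖R_L) = 46.96 kΩ, so V_A = 30.2 × 46.96/93.96 = 15.09 V.
Then V_B = V_A × (R3‖R_L)/(R2 + R3‖R_L) = 15.09 × 40.24/46.96 = 12.9 V.

V ≈ 12.9 V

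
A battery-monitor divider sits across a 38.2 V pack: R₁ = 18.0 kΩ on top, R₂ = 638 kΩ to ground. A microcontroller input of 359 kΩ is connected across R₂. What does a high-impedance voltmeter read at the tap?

The load sits in parallel with R₂: R₂‖R_L = (638 × 359) / (638 + 359) = 229.7 kΩ.
V_out = 38.2 × 229.7 / (18.0 + 229.7) = 38.2 × 229.7/247.7 = 35.4 V.

V_out ≈ 35.4 V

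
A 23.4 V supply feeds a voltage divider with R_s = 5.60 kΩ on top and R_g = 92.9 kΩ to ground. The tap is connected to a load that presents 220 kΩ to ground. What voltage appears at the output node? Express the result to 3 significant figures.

V_out ≈ 21.6 V

The load sits in parallel with R_g: R_g‖R_L = (92.9 × 220) / (92.9 + 220) = 65.32 kΩ.
V_out = 23.4 × 65.32 / (5.60 + 65.32) = 23.4 × 65.32/70.92 = 21.6 V.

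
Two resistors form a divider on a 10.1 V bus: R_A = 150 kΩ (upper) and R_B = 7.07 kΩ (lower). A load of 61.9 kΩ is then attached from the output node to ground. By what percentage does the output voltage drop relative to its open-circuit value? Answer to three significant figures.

9.83 %

The divider's output (Thévenin) resistance is R_A‖R_B = 6.752 kΩ.
Fractional drop under load = R_th/(R_th + R_L) = 6.752 / (6.752 + 61.9) = 0.09835.
So the output falls by 9.83 %.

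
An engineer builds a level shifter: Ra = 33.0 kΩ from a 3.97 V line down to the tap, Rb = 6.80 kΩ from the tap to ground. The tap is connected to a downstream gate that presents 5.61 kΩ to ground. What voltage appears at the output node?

V_out ≈ 0.338 V

The load sits in parallel with Rb: Rb‖R_L = (6.80 × 5.61) / (6.80 + 5.61) = 3.074 kΩ.
V_out = 3.97 × 3.074 / (33.0 + 3.074) = 3.97 × 3.074/36.07 = 0.338 V.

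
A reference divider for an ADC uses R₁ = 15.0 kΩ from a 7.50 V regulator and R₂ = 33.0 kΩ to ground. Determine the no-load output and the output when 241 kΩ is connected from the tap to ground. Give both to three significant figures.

Unloaded: 5.16 V; loaded: 4.94 V

Open-circuit: V = 7.50 × 33.0/(15.0 + 33.0) = 5.16 V.
With the load, R₂ becomes R₂‖R_L = 29.03 kΩ, so V = 7.50 × 29.03/44.03 = 4.94 V.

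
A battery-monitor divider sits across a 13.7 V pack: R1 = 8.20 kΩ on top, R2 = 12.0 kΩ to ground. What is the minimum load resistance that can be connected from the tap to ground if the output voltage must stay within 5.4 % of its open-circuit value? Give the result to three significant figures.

Output resistance R_th = R1‖R2 = (8.20 × 12.0)/20.20 = 4.871 kΩ.
The fractional drop is R_th/(R_th + R_L); requiring this ≤ 0.0540 gives R_L ≥ R_th(1/0.0540 − 1) = 4.871 × 17.52 = 85.3 kΩ.

R_L(min) ≈ 85.3 kΩ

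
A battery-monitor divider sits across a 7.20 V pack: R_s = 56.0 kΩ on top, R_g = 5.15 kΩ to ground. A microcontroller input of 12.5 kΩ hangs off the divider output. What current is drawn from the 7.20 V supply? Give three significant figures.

R_g‖R_L = 3.647 kΩ, so the source sees R_s + R_g‖R_L = 59.65 kΩ.
I = 7.20 V / 59.65 kΩ = 0.121 mA.

I ≈ 0.121 mA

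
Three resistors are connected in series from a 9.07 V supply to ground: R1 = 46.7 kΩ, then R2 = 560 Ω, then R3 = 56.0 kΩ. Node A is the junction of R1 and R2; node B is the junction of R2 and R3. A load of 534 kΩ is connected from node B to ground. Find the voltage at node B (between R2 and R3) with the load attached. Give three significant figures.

At node B, R3 is in parallel with the load: R3‖R_L = 50680 Ω.
Below node A the resistance is R2 + (R3‖R_L) = 51240 Ω, so V_A = 9.07 × 51240/97940 = 4.745 V.
Then V_B = V_A × (R3‖R_L)/(R2 + R3‖R_L) = 4.745 × 50680/51240 = 4.69 V.

V ≈ 4.69 V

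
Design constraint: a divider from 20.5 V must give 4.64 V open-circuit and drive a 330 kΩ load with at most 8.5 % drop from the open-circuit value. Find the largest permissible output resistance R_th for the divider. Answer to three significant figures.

R_th ≤ 30.7 kΩ

Loading drop = R_th/(R_th + R_L) ≤ 0.0850, so R_th ≤ R_L · ε/(1−ε) = 330 kΩ × 0.0850/0.9150 = 30.7 kΩ.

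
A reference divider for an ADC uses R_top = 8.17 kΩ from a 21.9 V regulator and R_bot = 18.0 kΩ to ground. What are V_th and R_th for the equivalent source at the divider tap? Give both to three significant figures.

V_th is the open-circuit tap voltage: 21.9 × 18.0/(8.17 + 18.0) = 15.1 V.
With the supply zeroed, R_top and R_bot appear in parallel from the tap: R_th = R_top‖R_bot = (8.17 × 18.0)/26.17 = 5.62 kΩ.

V_th = 15.1 V, R_th = 5.62 kΩ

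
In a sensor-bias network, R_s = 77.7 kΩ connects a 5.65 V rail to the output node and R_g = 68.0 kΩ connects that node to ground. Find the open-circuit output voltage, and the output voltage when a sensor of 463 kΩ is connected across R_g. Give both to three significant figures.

Unloaded: 2.64 V; loaded: 2.45 V

Open-circuit: V = 5.65 × 68.0/(77.7 + 68.0) = 2.64 V.
With the load, R_g becomes R_g‖R_L = 59.29 kΩ, so V = 5.65 × 59.29/137.0 = 2.45 V.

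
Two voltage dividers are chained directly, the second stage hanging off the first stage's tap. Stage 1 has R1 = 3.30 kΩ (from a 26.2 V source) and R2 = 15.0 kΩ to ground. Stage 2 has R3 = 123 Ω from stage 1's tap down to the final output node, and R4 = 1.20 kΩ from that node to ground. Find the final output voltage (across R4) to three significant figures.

V_out ≈ 6.40 V

Stage 2 presents R3+R4 = 1323 Ω as a load on stage 1's tap.
Stage 1's lower leg becomes R2‖(R3+R4) = 1216 Ω, so V_mid = 26.2 × 1216/4516 = 7.054 V.
Stage 2 is itself unloaded: V_out = V_mid × R4/(R3+R4) = 7.054 × 1200/1323 = 6.40 V.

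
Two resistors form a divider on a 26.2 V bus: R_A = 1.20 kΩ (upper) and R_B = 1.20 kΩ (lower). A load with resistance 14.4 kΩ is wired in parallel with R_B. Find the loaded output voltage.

V_out ≈ 12.6 V

The load sits in parallel with R_B: R_B‖R_L = (1.20 × 14.4) / (1.20 + 14.4) = 1.108 kΩ.
V_out = 26.2 × 1.108 / (1.20 + 1.108) = 26.2 × 1.108/2.308 = 12.6 V.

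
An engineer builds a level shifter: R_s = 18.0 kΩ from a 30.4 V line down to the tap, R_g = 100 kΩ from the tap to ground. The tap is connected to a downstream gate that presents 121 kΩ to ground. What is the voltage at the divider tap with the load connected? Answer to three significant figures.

V_out ≈ 22.9 V

The load sits in parallel with R_g: R_g‖R_L = (100 × 121) / (100 + 121) = 54.75 kΩ.
V_out = 30.4 × 54.75 / (18.0 + 54.75) = 30.4 × 54.75/72.75 = 22.9 V.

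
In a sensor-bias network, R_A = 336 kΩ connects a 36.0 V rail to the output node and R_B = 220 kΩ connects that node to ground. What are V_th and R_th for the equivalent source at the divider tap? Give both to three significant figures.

V_th is the open-circuit tap voltage: 36.0 × 220/(336 + 220) = 14.2 V.
With the supply zeroed, R_A and R_B appear in parallel from the tap: R_th = R_A‖R_B = (336 × 220)/556.0 = 133 kΩ.

V_th = 14.2 V, R_th = 133 kΩ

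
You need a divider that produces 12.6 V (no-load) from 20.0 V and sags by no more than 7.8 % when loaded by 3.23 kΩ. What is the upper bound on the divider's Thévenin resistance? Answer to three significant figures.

R_th ≤ 273 Ω

Loading drop = R_th/(R_th + R_L) ≤ 0.0780, so R_th ≤ R_L · ε/(1−ε) = 3.23 kΩ × 0.0780/0.9220 = 273 Ω.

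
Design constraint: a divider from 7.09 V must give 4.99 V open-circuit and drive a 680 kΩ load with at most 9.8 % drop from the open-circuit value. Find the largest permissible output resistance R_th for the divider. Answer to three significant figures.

R_th ≤ 73.9 kΩ

Loading drop = R_th/(R_th + R_L) ≤ 0.0980, so R_th ≤ R_L · ε/(1−ε) = 680 kΩ × 0.0980/0.9020 = 73.9 kΩ.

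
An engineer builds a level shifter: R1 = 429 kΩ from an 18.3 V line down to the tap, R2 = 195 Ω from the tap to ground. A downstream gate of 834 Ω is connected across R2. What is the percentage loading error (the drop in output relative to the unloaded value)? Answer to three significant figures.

The divider's output (Thévenin) resistance is R1‖R2 = 194.9 Ω.
Fractional drop under load = R_th/(R_th + R_L) = 194.9 / (194.9 + 834) = 0.1894.
So the output falls by 18.9 %.

18.9 %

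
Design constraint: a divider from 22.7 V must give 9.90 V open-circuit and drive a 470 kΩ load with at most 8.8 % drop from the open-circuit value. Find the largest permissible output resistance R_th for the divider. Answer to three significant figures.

R_th ≤ 45.4 kΩ

Loading drop = R_th/(R_th + R_L) ≤ 0.0880, so R_th ≤ R_L · ε/(1−ε) = 470 kΩ × 0.0880/0.9120 = 45.4 kΩ.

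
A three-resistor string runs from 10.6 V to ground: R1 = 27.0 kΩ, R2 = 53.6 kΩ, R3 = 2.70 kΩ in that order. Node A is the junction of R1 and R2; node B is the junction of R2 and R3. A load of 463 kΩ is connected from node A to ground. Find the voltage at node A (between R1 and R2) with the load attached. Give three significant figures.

Below node A the series string R2+R3 = 56.30 kΩ sits in parallel with the 463 kΩ load: 50.20 kΩ.
V_A = 10.6 × 50.20/(27.0 + 50.20) = 6.89 V.

V ≈ 6.89 V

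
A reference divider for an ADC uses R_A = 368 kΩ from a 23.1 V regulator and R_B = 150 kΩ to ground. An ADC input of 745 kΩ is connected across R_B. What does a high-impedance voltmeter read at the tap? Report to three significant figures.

The load sits in parallel with R_B: R_B‖R_L = (150 × 745) / (150 + 745) = 124.9 kΩ.
V_out = 23.1 × 124.9 / (368 + 124.9) = 23.1 × 124.9/492.9 = 5.85 V.
(Unloaded it would have been 6.69 V.)

V_out ≈ 5.85 V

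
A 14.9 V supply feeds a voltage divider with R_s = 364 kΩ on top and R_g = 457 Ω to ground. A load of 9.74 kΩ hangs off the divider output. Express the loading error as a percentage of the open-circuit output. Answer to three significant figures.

4.48 %

The divider's output (Thévenin) resistance is R_s‖R_g = 456.4 Ω.
Fractional drop under load = R_th/(R_th + R_L) = 456.4 / (456.4 + 9740) = 0.04476.
So the output falls by 4.48 %.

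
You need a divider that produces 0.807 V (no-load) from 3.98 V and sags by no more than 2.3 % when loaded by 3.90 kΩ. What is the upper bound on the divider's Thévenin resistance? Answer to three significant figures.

Loading drop = R_th/(R_th + R_L) ≤ 0.0230, so R_th ≤ R_L · ε/(1−ε) = 3.90 kΩ × 0.0230/0.9770 = 91.8 Ω.

R_th ≤ 91.8 Ω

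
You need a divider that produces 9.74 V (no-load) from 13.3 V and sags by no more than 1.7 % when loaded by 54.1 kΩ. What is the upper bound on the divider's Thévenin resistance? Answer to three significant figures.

Loading drop = R_th/(R_th + R_L) ≤ 0.0170, so R_th ≤ R_L · ε/(1−ε) = 54.1 kΩ × 0.0170/0.9830 = 936 Ω.

R_th ≤ 936 Ω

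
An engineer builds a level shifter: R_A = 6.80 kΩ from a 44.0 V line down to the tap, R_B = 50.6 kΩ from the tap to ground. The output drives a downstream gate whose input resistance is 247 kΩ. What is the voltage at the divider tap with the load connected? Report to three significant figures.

V_out ≈ 37.9 V

The load sits in parallel with R_B: R_B‖R_L = (50.6 × 247) / (50.6 + 247) = 42.00 kΩ.
V_out = 44.0 × 42.00 / (6.80 + 42.00) = 44.0 × 42.00/48.80 = 37.9 V.
(Unloaded it would have been 38.8 V.)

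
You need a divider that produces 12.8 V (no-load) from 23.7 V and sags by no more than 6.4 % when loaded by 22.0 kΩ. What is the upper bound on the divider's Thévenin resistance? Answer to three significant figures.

R_th ≤ 1.50 kΩ

Loading drop = R_th/(R_th + R_L) ≤ 0.0640, so R_th ≤ R_L · ε/(1−ε) = 22.0 kΩ × 0.0640/0.9360 = 1.50 kΩ.
(Any R1, R2 with R2/(R1+R2) = 0.540 and R1‖R2 ≤ 1.50 kΩ will meet the spec.)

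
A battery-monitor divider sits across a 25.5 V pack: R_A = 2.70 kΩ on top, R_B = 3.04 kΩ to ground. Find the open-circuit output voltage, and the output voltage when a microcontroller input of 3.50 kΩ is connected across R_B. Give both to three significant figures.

Unloaded: 13.5 V; loaded: 9.59 V

Open-circuit: V = 25.5 × 3.04/(2.70 + 3.04) = 13.5 V.
With the load, R_B becomes R_B‖R_L = 1.627 kΩ, so V = 25.5 × 1.627/4.327 = 9.59 V.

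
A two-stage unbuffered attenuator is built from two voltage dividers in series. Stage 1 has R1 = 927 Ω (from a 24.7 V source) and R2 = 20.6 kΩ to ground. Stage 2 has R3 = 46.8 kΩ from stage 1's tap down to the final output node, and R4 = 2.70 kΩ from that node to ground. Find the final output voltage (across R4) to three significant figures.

V_out ≈ 1.27 V

Stage 2 presents R3+R4 = 49500 Ω as a load on stage 1's tap.
Stage 1's lower leg becomes R2‖(R3+R4) = 14550 Ω, so V_mid = 24.7 × 14550/15470 = 23.22 V.
Stage 2 is itself unloaded: V_out = V_mid × R4/(R3+R4) = 23.22 × 2700/49500 = 1.27 V.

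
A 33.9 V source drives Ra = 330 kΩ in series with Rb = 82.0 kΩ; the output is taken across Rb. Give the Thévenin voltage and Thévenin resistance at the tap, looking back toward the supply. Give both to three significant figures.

V_th is the open-circuit tap voltage: 33.9 × 82.0/(330 + 82.0) = 6.75 V.
With the supply zeroed, Ra and Rb appear in parallel from the tap: R_th = Ra‖Rb = (330 × 82.0)/412.0 = 65.7 kΩ.

V_th = 6.75 V, R_th = 65.7 kΩ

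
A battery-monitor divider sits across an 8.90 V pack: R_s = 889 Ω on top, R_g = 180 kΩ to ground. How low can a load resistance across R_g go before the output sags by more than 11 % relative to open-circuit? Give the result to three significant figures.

R_L(min) ≈ 7.16 kΩ

Output resistance R_th = R_s‖R_g = (889 × 180000)/180900 = 884.6 Ω.
The fractional drop is R_th/(R_th + R_L); requiring this ≤ 0.110 gives R_L ≥ R_th(1/0.110 − 1) = 884.6 × 8.091 = 7.16 kΩ.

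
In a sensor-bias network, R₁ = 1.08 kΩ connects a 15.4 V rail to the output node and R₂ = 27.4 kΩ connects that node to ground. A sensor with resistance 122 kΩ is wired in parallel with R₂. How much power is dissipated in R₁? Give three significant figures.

Total resistance from the source is R₁ + (R₂‖R_L) = 23.45 kΩ, so I = 15.4/23.45 kΩ = 0.6566 mA.
P = I²·R₁ = (0.6566 mA)² × 1.08 kΩ = 0.466 mW.

P ≈ 0.466 mW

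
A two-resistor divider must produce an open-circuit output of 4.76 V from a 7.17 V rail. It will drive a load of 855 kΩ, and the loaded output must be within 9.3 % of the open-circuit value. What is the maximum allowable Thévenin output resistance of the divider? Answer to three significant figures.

R_th ≤ 87.7 kΩ

Loading drop = R_th/(R_th + R_L) ≤ 0.0930, so R_th ≤ R_L · ε/(1−ε) = 855 kΩ × 0.0930/0.9070 = 87.7 kΩ.
(Any R1, R2 with R2/(R1+R2) = 0.664 and R1‖R2 ≤ 87.7 kΩ will meet the spec.)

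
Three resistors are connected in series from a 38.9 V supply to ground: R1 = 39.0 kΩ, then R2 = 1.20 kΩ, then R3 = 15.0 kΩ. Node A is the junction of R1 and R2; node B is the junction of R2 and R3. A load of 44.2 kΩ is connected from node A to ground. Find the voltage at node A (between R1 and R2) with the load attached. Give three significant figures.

Below node A the series string R2+R3 = 16.20 kΩ sits in parallel with the 44.2 kΩ load: 11.85 kΩ.
V_A = 38.9 × 11.85/(39.0 + 11.85) = 9.07 V.

V ≈ 9.07 V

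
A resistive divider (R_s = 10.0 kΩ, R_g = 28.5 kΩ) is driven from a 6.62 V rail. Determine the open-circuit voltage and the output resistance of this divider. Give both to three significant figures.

V_th is the open-circuit tap voltage: 6.62 × 28.5/(10.0 + 28.5) = 4.90 V.
With the supply zeroed, R_s and R_g appear in parallel from the tap: R_th = R_s‖R_g = (10.0 × 28.5)/38.50 = 7.40 kΩ.

V_th = 4.90 V, R_th = 7.40 kΩ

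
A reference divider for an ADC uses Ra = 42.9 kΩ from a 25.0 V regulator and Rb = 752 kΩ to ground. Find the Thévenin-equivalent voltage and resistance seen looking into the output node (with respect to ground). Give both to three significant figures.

V_th = 23.7 V, R_th = 40.6 kΩ

V_th is the open-circuit tap voltage: 25.0 × 752/(42.9 + 752) = 23.7 V.
With the supply zeroed, Ra and Rb appear in parallel from the tap: R_th = Ra‖Rb = (42.9 × 752)/794.9 = 40.6 kΩ.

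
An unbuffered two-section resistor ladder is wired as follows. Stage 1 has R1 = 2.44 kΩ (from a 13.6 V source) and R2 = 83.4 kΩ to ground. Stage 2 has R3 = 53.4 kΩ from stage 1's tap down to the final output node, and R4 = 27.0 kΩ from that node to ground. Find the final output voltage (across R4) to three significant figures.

V_out ≈ 4.31 V

Stage 2 presents R3+R4 = 80.40 kΩ as a load on stage 1's tap.
Stage 1's lower leg becomes R2‖(R3+R4) = 40.94 kΩ, so V_mid = 13.6 × 40.94/43.38 = 12.83 V.
Stage 2 is itself unloaded: V_out = V_mid × R4/(R3+R4) = 12.83 × 27.0/80.40 = 4.31 V.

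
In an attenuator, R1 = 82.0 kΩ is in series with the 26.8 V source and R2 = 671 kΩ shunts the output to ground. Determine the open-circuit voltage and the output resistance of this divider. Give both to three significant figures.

V_th is the open-circuit tap voltage: 26.8 × 671/(82.0 + 671) = 23.9 V.
With the supply zeroed, R1 and R2 appear in parallel from the tap: R_th = R1‖R2 = (82.0 × 671)/753.0 = 73.1 kΩ.

V_th = 23.9 V, R_th = 73.1 kΩ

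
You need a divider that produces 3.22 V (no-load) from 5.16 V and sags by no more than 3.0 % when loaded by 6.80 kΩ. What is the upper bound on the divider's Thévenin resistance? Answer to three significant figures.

R_th ≤ 210 Ω

Loading drop = R_th/(R_th + R_L) ≤ 0.0300, so R_th ≤ R_L · ε/(1−ε) = 6.80 kΩ × 0.0300/0.9700 = 210 Ω.
(Any R1, R2 with R2/(R1+R2) = 0.624 and R1‖R2 ≤ 210 Ω will meet the spec.)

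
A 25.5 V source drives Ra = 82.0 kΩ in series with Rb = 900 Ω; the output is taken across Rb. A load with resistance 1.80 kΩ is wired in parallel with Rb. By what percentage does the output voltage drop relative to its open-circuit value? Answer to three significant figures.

33.1 %

Unloaded V = 25.5 × 900/82900 = 0.2768 V.
Loaded: Rb‖R_L = 600.0 Ω, giving V = 25.5 × 600.0/82600 = 0.1852 V.
Drop = (0.2768 − 0.1852) / 0.2768 = 33.1 %.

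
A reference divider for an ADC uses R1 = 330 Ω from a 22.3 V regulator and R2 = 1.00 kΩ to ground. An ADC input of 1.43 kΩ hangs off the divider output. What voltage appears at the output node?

V_out ≈ 14.3 V

The load sits in parallel with R2: R2‖R_L = (1000 × 1430) / (1000 + 1430) = 588.5 Ω.
V_out = 22.3 × 588.5 / (330 + 588.5) = 22.3 × 588.5/918.5 = 14.3 V.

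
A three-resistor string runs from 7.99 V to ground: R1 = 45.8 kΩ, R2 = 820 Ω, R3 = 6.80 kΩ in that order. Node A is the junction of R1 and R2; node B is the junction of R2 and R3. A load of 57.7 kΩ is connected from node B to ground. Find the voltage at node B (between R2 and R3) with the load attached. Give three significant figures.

V ≈ 0.922 V

At node B, R3 is in parallel with the load: R3‖R_L = 6083 Ω.
Below node A the resistance is R2 + (R3‖R_L) = 6903 Ω, so V_A = 7.99 × 6903/52700 = 1.047 V.
Then V_B = V_A × (R3‖R_L)/(R2 + R3‖R_L) = 1.047 × 6083/6903 = 0.922 V.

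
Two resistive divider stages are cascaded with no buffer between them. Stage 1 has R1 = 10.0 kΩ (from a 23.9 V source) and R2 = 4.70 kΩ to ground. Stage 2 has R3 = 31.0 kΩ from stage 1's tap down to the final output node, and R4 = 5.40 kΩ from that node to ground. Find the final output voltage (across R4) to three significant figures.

V_out ≈ 1.04 V

Stage 2 presents R3+R4 = 36.40 kΩ as a load on stage 1's tap.
Stage 1's lower leg becomes R2‖(R3+R4) = 4.163 kΩ, so V_mid = 23.9 × 4.163/14.16 = 7.024 V.
Stage 2 is itself unloaded: V_out = V_mid × R4/(R3+R4) = 7.024 × 5.40/36.40 = 1.04 V.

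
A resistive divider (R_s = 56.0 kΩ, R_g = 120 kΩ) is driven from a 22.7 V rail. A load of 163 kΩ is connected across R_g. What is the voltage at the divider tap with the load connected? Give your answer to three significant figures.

V_out ≈ 12.5 V

The load sits in parallel with R_g: R_g‖R_L = (120 × 163) / (120 + 163) = 69.12 kΩ.
V_out = 22.7 × 69.12 / (56.0 + 69.12) = 22.7 × 69.12/125.1 = 12.5 V.
(Unloaded it would have been 15.5 V.)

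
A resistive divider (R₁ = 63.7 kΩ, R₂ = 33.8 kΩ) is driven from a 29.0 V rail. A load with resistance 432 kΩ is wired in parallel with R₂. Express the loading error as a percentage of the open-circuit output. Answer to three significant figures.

4.86 %

The divider's output (Thévenin) resistance is R₁‖R₂ = 22.08 kΩ.
Fractional drop under load = R_th/(R_th + R_L) = 22.08 / (22.08 + 432) = 0.04863.
So the output falls by 4.86 %.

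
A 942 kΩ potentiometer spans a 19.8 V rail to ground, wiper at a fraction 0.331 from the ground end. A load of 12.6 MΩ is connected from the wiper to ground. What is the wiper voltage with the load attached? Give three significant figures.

V ≈ 6.45 V

The wiper splits the pot into (1−α)R = 630.2 kΩ above and αR = 311.8 kΩ below.
Lower section ‖ load = 304.3 kΩ.
V_wiper = 19.8 × 304.3/(630.2 + 304.3) = 6.45 V.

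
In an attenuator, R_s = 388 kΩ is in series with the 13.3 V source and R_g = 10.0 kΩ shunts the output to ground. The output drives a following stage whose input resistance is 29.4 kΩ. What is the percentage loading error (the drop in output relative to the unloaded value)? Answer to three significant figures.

24.9 %

Unloaded V = 13.3 × 10.0/398.0 = 0.3342 V.
Loaded: R_g‖R_L = 7.462 kΩ, giving V = 13.3 × 7.462/395.5 = 0.2510 V.
Drop = (0.3342 − 0.2510) / 0.3342 = 24.9 %.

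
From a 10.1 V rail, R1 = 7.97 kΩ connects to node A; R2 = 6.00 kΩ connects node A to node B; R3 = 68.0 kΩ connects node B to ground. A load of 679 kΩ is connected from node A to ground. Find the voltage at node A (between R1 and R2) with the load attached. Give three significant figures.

Below node A the series string R2+R3 = 74.00 kΩ sits in parallel with the 679 kΩ load: 66.73 kΩ.
V_A = 10.1 × 66.73/(7.97 + 66.73) = 9.02 V.

V ≈ 9.02 V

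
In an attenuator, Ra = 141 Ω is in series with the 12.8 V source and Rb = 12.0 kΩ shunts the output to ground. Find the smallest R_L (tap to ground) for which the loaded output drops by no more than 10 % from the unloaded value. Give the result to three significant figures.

Output resistance R_th = Ra‖Rb = (141 × 12000)/12140 = 139.4 Ω.
The fractional drop is R_th/(R_th + R_L); requiring this ≤ 0.100 gives R_L ≥ R_th(1/0.100 − 1) = 139.4 × 9.000 = 1.25 kΩ.

R_L(min) ≈ 1.25 kΩ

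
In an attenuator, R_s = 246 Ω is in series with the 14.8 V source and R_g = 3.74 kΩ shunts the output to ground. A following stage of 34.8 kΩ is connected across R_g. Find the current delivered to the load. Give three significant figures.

R_g‖R_L = 3377 Ω; V_out = 14.8 × 3377/3623 = 13.80 V.
I_L = V_out / R_L = 13.80 / 34.8 kΩ = 0.396 mA.

I_L ≈ 0.396 mA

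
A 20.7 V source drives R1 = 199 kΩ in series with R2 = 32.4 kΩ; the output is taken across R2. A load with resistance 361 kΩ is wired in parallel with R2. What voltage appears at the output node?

V_out ≈ 2.69 V

The load sits in parallel with R2: R2‖R_L = (32.4 × 361) / (32.4 + 361) = 29.73 kΩ.
V_out = 20.7 × 29.73 / (199 + 29.73) = 20.7 × 29.73/228.7 = 2.69 V.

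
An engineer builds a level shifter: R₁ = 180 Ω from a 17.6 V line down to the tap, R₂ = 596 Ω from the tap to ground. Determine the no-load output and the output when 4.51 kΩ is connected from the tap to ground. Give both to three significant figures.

Unloaded: 13.5 V; loaded: 13.1 V

Open-circuit: V = 17.6 × 596/(180 + 596) = 13.5 V.
With the load, R₂ becomes R₂‖R_L = 526.4 Ω, so V = 17.6 × 526.4/706.4 = 13.1 V.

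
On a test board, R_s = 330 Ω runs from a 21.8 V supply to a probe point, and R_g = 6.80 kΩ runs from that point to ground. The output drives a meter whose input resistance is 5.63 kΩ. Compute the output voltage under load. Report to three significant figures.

V_out ≈ 19.7 V

The load sits in parallel with R_g: R_g‖R_L = (6800 × 5630) / (6800 + 5630) = 3080 Ω.
V_out = 21.8 × 3080 / (330 + 3080) = 21.8 × 3080/3410 = 19.7 V.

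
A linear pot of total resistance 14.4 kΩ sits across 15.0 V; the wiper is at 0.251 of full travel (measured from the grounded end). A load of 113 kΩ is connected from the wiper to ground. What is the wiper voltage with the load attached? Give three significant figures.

V ≈ 3.68 V

The wiper splits the pot into (1−α)R = 10.79 kΩ above and αR = 3.614 kΩ below.
Lower section ‖ load = 3.502 kΩ.
V_wiper = 15.0 × 3.502/(10.79 + 3.502) = 3.68 V.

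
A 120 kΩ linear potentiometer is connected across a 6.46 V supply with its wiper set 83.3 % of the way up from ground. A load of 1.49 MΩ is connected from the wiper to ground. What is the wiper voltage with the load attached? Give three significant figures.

V ≈ 5.32 V

The wiper splits the pot into (1−α)R = 20.04 kΩ above and αR = 99.96 kΩ below.
Lower section ‖ load = 93.68 kΩ.
V_wiper = 6.46 × 93.68/(20.04 + 93.68) = 5.32 V.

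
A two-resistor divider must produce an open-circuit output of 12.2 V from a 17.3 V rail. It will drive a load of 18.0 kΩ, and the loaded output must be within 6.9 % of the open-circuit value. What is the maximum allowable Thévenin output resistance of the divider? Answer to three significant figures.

R_th ≤ 1.33 kΩ

Loading drop = R_th/(R_th + R_L) ≤ 0.0690, so R_th ≤ R_L · ε/(1−ε) = 18.0 kΩ × 0.0690/0.9310 = 1.33 kΩ.
(Any R1, R2 with R2/(R1+R2) = 0.705 and R1‖R2 ≤ 1.33 kΩ will meet the spec.)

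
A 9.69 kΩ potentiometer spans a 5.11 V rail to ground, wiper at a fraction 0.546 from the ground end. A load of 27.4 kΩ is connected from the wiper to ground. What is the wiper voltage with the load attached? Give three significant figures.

V ≈ 2.57 V

The wiper splits the pot into (1−α)R = 4.399 kΩ above and αR = 5.291 kΩ below.
Lower section ‖ load = 4.434 kΩ.
V_wiper = 5.11 × 4.434/(4.399 + 4.434) = 2.57 V.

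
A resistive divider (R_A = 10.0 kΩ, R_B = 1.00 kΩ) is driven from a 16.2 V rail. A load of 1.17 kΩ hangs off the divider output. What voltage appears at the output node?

The load sits in parallel with R_B: R_B‖R_L = (1.00 × 1.17) / (1.00 + 1.17) = 0.5392 kΩ.
V_out = 16.2 × 0.5392 / (10.0 + 0.5392) = 16.2 × 0.5392/10.54 = 0.829 V.

V_out ≈ 0.829 V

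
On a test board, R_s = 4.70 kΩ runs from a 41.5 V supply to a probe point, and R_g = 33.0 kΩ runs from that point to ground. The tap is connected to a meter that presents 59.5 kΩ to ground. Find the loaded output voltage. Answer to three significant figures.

V_out ≈ 34.0 V

The load sits in parallel with R_g: R_g‖R_L = (33.0 × 59.5) / (33.0 + 59.5) = 21.23 kΩ.
V_out = 41.5 × 21.23 / (4.70 + 21.23) = 41.5 × 21.23/25.93 = 34.0 V.
(Unloaded it would have been 36.3 V.)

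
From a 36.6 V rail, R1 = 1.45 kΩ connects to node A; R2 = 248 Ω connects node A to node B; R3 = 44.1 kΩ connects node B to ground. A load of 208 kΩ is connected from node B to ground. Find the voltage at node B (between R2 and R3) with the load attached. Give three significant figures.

V ≈ 35.0 V

At node B, R3 is in parallel with the load: R3‖R_L = 36390 Ω.
Below node A the resistance is R2 + (R3‖R_L) = 36630 Ω, so V_A = 36.6 × 36630/38080 = 35.21 V.
Then V_B = V_A × (R3‖R_L)/(R2 + R3‖R_L) = 35.21 × 36390/36630 = 35.0 V.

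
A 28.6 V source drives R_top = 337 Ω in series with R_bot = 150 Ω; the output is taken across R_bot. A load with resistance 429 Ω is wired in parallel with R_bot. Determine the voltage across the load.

The load sits in parallel with R_bot: R_bot‖R_L = (150 × 429) / (150 + 429) = 111.1 Ω.
V_out = 28.6 × 111.1 / (337 + 111.1) = 28.6 × 111.1/448.1 = 7.09 V.
(Unloaded it would have been 8.81 V.)

V_out ≈ 7.09 V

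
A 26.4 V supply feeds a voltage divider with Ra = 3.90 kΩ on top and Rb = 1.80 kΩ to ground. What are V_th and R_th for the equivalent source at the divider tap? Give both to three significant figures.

V_th = 8.34 V, R_th = 1.23 kΩ

V_th is the open-circuit tap voltage: 26.4 × 1.80/(3.90 + 1.80) = 8.34 V.
With the supply zeroed, Ra and Rb appear in parallel from the tap: R_th = Ra‖Rb = (3.90 × 1.80)/5.700 = 1.23 kΩ.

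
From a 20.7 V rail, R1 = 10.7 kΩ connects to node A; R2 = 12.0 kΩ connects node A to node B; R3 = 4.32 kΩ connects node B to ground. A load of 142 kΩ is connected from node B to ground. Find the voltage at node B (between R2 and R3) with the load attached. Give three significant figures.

V ≈ 3.23 V

At node B, R3 is in parallel with the load: R3‖R_L = 4.192 kΩ.
Below node A the resistance is R2 + (R3‖R_L) = 16.19 kΩ, so V_A = 20.7 × 16.19/26.89 = 12.46 V.
Then V_B = V_A × (R3‖R_L)/(R2 + R3‖R_L) = 12.46 × 4.192/16.19 = 3.23 V.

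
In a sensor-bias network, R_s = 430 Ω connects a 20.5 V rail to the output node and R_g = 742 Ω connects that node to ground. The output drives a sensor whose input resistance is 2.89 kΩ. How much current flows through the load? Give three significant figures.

R_g‖R_L = 590.4 Ω; V_out = 20.5 × 590.4/1020 = 11.86 V.
I_L = V_out / R_L = 11.86 / 2.89 kΩ = 4.10 mA.

I_L ≈ 4.10 mA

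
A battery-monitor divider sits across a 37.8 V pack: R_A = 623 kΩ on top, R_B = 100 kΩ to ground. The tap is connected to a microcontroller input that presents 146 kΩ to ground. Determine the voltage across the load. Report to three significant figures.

V_out ≈ 3.29 V

The load sits in parallel with R_B: R_B‖R_L = (100 × 146) / (100 + 146) = 59.35 kΩ.
V_out = 37.8 × 59.35 / (623 + 59.35) = 37.8 × 59.35/682.3 = 3.29 V.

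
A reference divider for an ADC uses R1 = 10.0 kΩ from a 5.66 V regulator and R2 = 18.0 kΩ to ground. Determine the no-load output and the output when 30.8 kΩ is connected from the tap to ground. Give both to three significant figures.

Open-circuit: V = 5.66 × 18.0/(10.0 + 18.0) = 3.64 V.
With the load, R2 becomes R2‖R_L = 11.36 kΩ, so V = 5.66 × 11.36/21.36 = 3.01 V.

Unloaded: 3.64 V; loaded: 3.01 V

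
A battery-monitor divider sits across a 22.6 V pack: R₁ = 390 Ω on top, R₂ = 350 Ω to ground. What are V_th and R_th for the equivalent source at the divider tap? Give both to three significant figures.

V_th is the open-circuit tap voltage: 22.6 × 350/(390 + 350) = 10.7 V.
With the supply zeroed, R₁ and R₂ appear in parallel from the tap: R_th = R₁‖R₂ = (390 × 350)/740.0 = 184 Ω.

V_th = 10.7 V, R_th = 184 Ω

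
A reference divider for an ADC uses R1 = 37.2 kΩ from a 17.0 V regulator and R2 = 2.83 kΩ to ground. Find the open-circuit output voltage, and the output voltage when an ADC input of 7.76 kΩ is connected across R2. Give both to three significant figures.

Open-circuit: V = 17.0 × 2.83/(37.2 + 2.83) = 1.20 V.
With the load, R2 becomes R2‖R_L = 2.074 kΩ, so V = 17.0 × 2.074/39.27 = 0.898 V.

Unloaded: 1.20 V; loaded: 0.898 V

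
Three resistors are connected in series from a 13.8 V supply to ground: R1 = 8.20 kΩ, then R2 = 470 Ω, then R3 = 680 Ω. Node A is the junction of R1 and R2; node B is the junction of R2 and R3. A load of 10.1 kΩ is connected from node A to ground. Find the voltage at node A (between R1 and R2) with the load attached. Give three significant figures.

V ≈ 1.54 V

Below node A the series string R2+R3 = 1150 Ω sits in parallel with the 10100 Ω load: 1032 Ω.
V_A = 13.8 × 1032/(8200 + 1032) = 1.54 V.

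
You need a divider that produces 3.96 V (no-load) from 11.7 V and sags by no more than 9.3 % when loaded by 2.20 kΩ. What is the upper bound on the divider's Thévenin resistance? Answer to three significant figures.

Loading drop = R_th/(R_th + R_L) ≤ 0.0930, so R_th ≤ R_L · ε/(1−ε) = 2.20 kΩ × 0.0930/0.9070 = 226 Ω.

R_th ≤ 226 Ω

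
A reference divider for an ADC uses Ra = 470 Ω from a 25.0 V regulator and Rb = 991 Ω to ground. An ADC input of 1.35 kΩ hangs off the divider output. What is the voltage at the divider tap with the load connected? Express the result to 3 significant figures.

The load sits in parallel with Rb: Rb‖R_L = (991 × 1350) / (991 + 1350) = 571.5 Ω.
V_out = 25.0 × 571.5 / (470 + 571.5) = 25.0 × 571.5/1041 = 13.7 V.

V_out ≈ 13.7 V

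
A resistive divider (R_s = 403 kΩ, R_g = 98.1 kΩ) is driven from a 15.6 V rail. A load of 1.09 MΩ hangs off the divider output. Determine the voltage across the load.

The load sits in parallel with R_g: R_g‖R_L = (98.1 × 1090) / (98.1 + 1090) = 90.00 kΩ.
V_out = 15.6 × 90.00 / (403 + 90.00) = 15.6 × 90.00/493.0 = 2.85 V.

V_out ≈ 2.85 V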